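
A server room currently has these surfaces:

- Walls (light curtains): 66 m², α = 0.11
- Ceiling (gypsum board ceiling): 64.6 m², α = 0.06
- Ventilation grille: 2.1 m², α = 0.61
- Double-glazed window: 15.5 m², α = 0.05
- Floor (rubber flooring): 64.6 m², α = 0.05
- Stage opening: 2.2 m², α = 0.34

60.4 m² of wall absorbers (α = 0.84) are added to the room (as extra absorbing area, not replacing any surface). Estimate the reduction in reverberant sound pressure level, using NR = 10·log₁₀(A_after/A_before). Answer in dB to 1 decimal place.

6.0 dB

Equivalent absorption area: A_before = 66*0.11 + 64.6*0.06 + 2.1*0.61 + 15.5*0.05 + 64.6*0.05 + 2.2*0.34 = 17.170 m².
Treatment contributes 60.4·0.84 = 50.736 sabins.
New total A_after = 67.906 sabins.
NR = 10·log₁₀(67.906/17.170) = 6.0 dB.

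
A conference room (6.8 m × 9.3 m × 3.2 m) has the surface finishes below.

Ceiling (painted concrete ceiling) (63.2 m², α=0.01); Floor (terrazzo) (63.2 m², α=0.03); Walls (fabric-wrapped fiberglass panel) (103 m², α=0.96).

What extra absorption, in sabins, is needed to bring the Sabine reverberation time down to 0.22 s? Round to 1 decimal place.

Total absorption A₁ = 63.2·0.01 + 63.2·0.03 + 103·0.96
  = 0.632 + 1.896 + 98.880 = 101.408 m² sabins.
Target A₂ = 0.161·202.368/0.22 = 148.097 sabins (V = 202.368 m³).
Additional absorption ΔA = 148.097 − 101.408 = 46.7 sabins.

46.7 sabins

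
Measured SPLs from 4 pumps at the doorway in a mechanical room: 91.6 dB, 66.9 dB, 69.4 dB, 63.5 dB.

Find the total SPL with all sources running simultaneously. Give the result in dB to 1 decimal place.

Converting to relative power and adding: 10^(91.6/10) + 10^(66.9/10) + 10^(69.4/10) + 10^(63.5/10) = 1.461e+09.
Combined level = 10 log₁₀(1.461e+09) = 91.6 dB.

91.6 dB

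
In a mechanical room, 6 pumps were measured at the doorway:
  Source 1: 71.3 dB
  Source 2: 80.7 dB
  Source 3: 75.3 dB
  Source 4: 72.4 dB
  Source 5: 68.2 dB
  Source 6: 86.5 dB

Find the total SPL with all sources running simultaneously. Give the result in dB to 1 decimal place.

Σ 10^(Lᵢ/10) = 6.355e+08.
L_total = 10·log₁₀(6.355e+08) = 88.0 dB.

88.0 dB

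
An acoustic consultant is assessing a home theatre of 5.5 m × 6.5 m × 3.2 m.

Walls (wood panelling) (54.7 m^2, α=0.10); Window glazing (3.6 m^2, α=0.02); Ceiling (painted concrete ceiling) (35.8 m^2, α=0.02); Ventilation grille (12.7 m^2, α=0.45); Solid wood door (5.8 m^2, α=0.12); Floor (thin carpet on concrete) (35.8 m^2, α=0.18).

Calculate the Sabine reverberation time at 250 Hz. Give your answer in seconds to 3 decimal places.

0.964 sec

Total absorption A = 54.7×0.10 + 3.6×0.02 + 35.8×0.02 + 12.7×0.45 + 5.8×0.12 + 35.8×0.18
  = 5.470 + 0.072 + 0.716 + 5.715 + 0.696 + 6.444 = 19.113 m^2 sabins.
Room volume: 114.4 m³.
RT60 = 0.161 · V / A = 0.161 × 114.4 / 19.113 = 0.964 s.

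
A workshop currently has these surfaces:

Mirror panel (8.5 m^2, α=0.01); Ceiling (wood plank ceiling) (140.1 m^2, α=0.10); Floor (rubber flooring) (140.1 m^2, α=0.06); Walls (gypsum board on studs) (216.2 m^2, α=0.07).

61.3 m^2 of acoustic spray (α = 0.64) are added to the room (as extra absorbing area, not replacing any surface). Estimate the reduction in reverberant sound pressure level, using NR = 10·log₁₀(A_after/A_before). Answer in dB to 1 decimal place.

Equivalent absorption area: A_before = 8.5×0.01 + 140.1×0.10 + 140.1×0.06 + 216.2×0.07 = 37.635 m^2.
Treatment contributes 61.3·0.64 = 39.232 sabins.
New total A_after = 76.867 sabins.
NR = 10·log₁₀(76.867/37.635) = 3.1 dB.

3.1 dB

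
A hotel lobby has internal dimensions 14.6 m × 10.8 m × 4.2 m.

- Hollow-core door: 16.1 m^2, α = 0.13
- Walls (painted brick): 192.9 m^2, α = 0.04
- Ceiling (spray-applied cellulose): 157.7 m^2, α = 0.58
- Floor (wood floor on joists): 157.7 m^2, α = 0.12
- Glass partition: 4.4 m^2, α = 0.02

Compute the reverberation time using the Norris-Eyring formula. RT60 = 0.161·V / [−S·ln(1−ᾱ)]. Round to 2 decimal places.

0.78 seconds

Total surface area S = 16.1 + 192.9 + 157.7 + 157.7 + 4.4 = 528.8 m^2.
Absorption A = 16.1·0.13 + 192.9·0.04 + 157.7·0.58 + 157.7·0.12 + 4.4·0.02 = 120.287 sabins.
Mean coefficient ᾱ = A/S = 0.2275.
−S·ln(1−ᾱ) = −528.8 × ln(1 − 0.2275) = 136.496.
V = 14.6 × 10.8 × 4.2 = 662.256 m³.
T = 0.161·V/[−S·ln(1−ᾱ)] = 0.161·662.256/136.496 = 0.78 s.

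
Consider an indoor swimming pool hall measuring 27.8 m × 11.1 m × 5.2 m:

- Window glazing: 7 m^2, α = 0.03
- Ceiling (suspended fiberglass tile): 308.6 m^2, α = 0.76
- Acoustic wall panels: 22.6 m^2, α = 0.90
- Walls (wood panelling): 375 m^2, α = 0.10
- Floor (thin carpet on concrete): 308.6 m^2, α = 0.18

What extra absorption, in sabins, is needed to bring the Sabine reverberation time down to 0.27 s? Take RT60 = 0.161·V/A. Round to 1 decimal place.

608.7 sabins

Summing Sᵢαᵢ: 0.210 + 234.536 + 20.340 + 37.500 + 55.548 → A₁ = 348.134 sabins.
For T = 0.27 s, need A₂ = 0.161·V/T = 0.161·1604.616/0.27 = 956.827 sabins.
ΔA = A₂ − A₁ = 956.827 − 348.134 = 608.7 sabins.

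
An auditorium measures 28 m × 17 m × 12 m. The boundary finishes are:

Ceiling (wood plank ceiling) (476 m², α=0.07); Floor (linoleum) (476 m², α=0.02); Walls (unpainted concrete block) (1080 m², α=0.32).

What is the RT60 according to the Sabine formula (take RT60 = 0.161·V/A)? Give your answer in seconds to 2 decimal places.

A = Σ Sᵢαᵢ = 476*0.07 + 476*0.02 + 1080*0.32 = 388.440 sabins.
V = 28·17·12 = 5712 m³.
T = 0.161 V/A = 0.161·5712/388.440 = 2.37 s.

2.37 seconds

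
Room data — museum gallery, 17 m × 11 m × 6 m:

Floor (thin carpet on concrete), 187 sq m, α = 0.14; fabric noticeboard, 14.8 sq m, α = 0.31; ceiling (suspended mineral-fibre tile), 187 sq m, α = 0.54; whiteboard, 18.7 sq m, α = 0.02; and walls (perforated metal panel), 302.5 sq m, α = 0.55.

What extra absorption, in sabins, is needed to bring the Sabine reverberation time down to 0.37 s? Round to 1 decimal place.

189.7 sabins

Equivalent absorption area: A₁ = 187·0.14 + 14.8·0.31 + 187·0.54 + 18.7·0.02 + 302.5·0.55 = 298.497 sq m.
For T = 0.37 s, need A₂ = 0.161·V/T = 0.161·1122/0.37 = 488.222 sabins.
ΔA = A₂ − A₁ = 488.222 − 298.497 = 189.7 sabins.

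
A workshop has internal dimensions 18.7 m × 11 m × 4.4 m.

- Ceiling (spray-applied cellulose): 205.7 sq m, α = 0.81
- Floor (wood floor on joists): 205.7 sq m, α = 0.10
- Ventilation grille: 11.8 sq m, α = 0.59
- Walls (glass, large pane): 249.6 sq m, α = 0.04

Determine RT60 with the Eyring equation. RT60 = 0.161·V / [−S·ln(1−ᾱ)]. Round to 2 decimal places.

0.60 sec

Total surface area S = 205.7 + 205.7 + 11.8 + 249.6 = 672.8 sq m.
Σ(Sᵢαᵢ) = 205.7×0.81 + 205.7×0.10 + 11.8×0.59 + 249.6×0.04 = 204.133.
Mean coefficient ᾱ = A/S = 0.3034.
Eyring denominator: −S ln(1−ᾱ) = 243.247.
V = 18.7 × 11 × 4.4 = 905.08 m³.
T = 0.161·V/[−S·ln(1−ᾱ)] = 0.161·905.08/243.247 = 0.60 s.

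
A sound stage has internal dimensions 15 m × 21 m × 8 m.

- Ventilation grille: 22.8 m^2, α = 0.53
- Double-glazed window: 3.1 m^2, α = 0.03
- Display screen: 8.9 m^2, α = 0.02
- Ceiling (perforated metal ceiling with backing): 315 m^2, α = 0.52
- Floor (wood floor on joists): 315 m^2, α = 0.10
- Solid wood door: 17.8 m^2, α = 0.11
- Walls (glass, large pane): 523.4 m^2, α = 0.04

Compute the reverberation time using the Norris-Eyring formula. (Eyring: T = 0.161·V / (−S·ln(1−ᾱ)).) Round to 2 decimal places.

1.59 seconds

S = Σ Sᵢ = 1206.0 m^2.
Absorption A = 22.8×0.53 + 3.1×0.03 + 8.9×0.02 + 315×0.52 + 315×0.10 + 17.8×0.11 + 523.4×0.04 = 230.549 sabins.
ᾱ = 230.549 / 1206.0 = 0.1912.
−S·ln(1−ᾱ) = −1206.0 × ln(1 − 0.1912) = 255.918.
V = 15 × 21 × 8 = 2520 m³.
RT60 = 0.161 × 2520 / 255.918 = 1.59 s.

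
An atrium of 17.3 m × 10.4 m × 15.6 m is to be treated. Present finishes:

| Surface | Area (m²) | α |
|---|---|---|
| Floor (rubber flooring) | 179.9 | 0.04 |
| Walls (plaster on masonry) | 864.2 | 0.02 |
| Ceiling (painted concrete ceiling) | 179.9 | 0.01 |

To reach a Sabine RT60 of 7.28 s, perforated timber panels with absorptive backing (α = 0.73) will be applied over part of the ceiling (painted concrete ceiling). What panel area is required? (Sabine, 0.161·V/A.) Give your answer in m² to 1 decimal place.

A₁ = Σ Sᵢαᵢ = 179.9*0.04 + 864.2*0.02 + 179.9*0.01 = 26.279 sabins.
Required A₂ = 0.161·2806.752/7.28 = 62.072 sabins.
Absorption to add: 62.072 − 26.279 = 35.793 sabins.
Each m² of panel replacing the ceiling (painted concrete ceiling) adds (0.73 − 0.01) = 0.72 sabins.
Area = ΔA/Δα = 35.793/0.72 = 49.7 m².

49.7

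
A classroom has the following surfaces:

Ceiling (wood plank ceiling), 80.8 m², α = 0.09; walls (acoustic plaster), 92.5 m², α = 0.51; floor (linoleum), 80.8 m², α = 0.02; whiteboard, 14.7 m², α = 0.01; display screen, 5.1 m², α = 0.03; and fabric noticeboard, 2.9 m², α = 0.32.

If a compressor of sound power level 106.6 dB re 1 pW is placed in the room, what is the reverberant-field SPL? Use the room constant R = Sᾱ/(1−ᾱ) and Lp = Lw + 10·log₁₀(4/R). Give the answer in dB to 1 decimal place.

Σ(Sᵢαᵢ) = 80.8·0.09 + 92.5·0.51 + 80.8·0.02 + 14.7·0.01 + 5.1·0.03 + 2.9·0.32 = 57.291; total area S = 276.8 m².
ᾱ = 0.2070, so room constant R = A/(1−ᾱ) = 72.246 m².
Lp = Lw + 10 log₁₀(4/R) = 106.6 -12.57 = 94.0 dB.

94.0 dB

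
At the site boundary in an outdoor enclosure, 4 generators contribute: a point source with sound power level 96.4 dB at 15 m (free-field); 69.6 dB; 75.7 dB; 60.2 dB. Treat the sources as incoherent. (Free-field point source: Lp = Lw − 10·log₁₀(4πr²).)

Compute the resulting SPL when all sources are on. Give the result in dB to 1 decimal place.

76.9 dB

Source at 15 m: Lp = 96.4 − 10·log₁₀(4π·15²) = 96.4 − 10·log₁₀(2827.433) = 61.9 dB.
Σ 10^(Lᵢ/10) = 4.887e+07.
Combined level = 10 log₁₀(4.887e+07) = 76.9 dB.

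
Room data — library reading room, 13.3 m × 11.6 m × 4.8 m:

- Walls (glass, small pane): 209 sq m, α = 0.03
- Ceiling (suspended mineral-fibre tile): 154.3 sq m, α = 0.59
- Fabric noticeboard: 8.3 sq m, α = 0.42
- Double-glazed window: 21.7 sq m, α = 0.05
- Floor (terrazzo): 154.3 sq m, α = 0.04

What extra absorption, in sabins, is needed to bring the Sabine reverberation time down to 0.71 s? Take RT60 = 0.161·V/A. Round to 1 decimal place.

Equivalent absorption area: A₁ = 209×0.03 + 154.3×0.59 + 8.3×0.42 + 21.7×0.05 + 154.3×0.04 = 108.050 sq m.
V = 740.544 m³. Required absorption A₂ = 0.161 × 740.544 / 0.71 = 167.926 sabins.
Shortfall: 167.926 − 108.050 = 59.9 sabins.

59.9 sabins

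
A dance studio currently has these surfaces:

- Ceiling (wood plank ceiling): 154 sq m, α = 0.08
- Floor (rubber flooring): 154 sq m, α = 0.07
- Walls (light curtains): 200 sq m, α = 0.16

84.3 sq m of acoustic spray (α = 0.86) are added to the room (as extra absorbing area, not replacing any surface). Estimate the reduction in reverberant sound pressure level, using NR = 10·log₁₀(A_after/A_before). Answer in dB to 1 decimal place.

3.6 dB

Total absorption A_before = 154*0.08 + 154*0.07 + 200*0.16
  = 12.320 + 10.780 + 32.000 = 55.100 sq m sabins.
Treatment contributes 84.3·0.86 = 72.498 sabins.
A_after = 55.100 + 72.498 = 127.598 sabins.
Reduction = 10 log₁₀(A_after/A_before) = 10 log₁₀(2.3158) = 3.6 dB.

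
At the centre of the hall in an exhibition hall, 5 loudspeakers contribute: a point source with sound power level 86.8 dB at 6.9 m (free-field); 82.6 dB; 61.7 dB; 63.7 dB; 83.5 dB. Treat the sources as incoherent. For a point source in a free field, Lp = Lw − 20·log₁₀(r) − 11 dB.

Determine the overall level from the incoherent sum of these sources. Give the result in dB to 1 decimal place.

86.1 dB

Source at 6.9 m: Lp = 86.8 − 20·log₁₀(6.9) − 11 = 59.0 dB.
Sum in the linear (power) domain: Σ 10^(Lᵢ/10) = 10^(59.0/10) + 10^(82.6/10) + 10^(61.7/10) + 10^(63.7/10) + 10^(83.5/10) = 4.105e+08.
L_total = 10·log₁₀(4.105e+08) = 86.1 dB.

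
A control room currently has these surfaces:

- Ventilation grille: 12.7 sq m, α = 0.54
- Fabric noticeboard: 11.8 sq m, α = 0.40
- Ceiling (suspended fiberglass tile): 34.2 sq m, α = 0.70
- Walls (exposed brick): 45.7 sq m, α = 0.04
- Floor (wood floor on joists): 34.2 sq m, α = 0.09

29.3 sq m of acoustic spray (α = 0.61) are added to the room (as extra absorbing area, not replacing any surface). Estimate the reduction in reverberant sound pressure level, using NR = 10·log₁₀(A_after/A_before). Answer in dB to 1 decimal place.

A_before = Σ Sᵢαᵢ = 12.7·0.54 + 11.8·0.40 + 34.2·0.70 + 45.7·0.04 + 34.2·0.09 = 40.424 sabins.
Treatment contributes 29.3·0.61 = 17.873 sabins.
New total A_after = 58.297 sabins.
NR = 10·log₁₀(58.297/40.424) = 1.6 dB.

1.6 dB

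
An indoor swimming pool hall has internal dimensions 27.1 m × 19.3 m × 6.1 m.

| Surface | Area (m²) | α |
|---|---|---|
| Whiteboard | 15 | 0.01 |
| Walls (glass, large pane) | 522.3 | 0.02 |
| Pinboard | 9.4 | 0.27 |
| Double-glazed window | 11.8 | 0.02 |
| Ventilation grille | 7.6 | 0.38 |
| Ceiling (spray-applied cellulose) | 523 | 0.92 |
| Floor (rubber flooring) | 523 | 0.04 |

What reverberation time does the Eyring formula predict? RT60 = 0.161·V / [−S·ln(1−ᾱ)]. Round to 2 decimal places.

Total surface area S = 15 + 522.3 + 9.4 + 11.8 + 7.6 + 523 + 523 = 1612.1 m².
Σ(Sᵢαᵢ) = 15·0.01 + 522.3·0.02 + 9.4·0.27 + 11.8·0.02 + 7.6·0.38 + 523·0.92 + 523·0.04 = 518.338.
Mean coefficient ᾱ = A/S = 0.3215.
Eyring denominator: −S ln(1−ᾱ) = 625.287.
V = 27.1 × 19.3 × 6.1 = 3190.483 m³.
T = 0.161·V/[−S·ln(1−ᾱ)] = 0.161·3190.483/625.287 = 0.82 s.

0.82 sec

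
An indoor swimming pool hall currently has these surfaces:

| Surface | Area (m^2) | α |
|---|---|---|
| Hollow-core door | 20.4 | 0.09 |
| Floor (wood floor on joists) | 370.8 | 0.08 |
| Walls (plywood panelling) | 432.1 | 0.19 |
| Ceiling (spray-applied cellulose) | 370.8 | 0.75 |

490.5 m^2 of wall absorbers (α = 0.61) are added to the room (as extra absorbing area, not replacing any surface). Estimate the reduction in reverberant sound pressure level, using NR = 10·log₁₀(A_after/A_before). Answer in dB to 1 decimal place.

A_before = Σ Sᵢαᵢ = 20.4*0.09 + 370.8*0.08 + 432.1*0.19 + 370.8*0.75 = 391.699 sabins.
Added absorption = 490.5 × 0.61 = 299.205 sabins.
New total A_after = 690.904 sabins.
Reduction = 10 log₁₀(A_after/A_before) = 10 log₁₀(1.7639) = 2.5 dB.

2.5 dB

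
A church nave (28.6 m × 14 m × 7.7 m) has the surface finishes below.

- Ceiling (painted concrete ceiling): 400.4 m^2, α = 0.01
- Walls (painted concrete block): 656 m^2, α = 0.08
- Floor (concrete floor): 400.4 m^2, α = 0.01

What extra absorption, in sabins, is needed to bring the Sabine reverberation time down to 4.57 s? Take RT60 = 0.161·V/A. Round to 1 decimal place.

48.1 sabins

A₁ = Σ Sᵢαᵢ = 400.4·0.01 + 656·0.08 + 400.4·0.01 = 60.488 sabins.
V = 3083.08 m³. Required absorption A₂ = 0.161 × 3083.08 / 4.57 = 108.616 sabins.
Additional absorption ΔA = 108.616 − 60.488 = 48.1 sabins.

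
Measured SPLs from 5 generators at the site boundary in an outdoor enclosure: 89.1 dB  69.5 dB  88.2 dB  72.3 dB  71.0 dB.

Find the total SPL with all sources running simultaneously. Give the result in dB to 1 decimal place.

91.8 dB

Sum in the linear (power) domain: Σ 10^(Lᵢ/10) = 10^(89.1/10) + 10^(69.5/10) + 10^(88.2/10) + 10^(72.3/10) + 10^(71.0/10) = 1.512e+09.
L_total = 10·log₁₀(1.512e+09) = 91.8 dB.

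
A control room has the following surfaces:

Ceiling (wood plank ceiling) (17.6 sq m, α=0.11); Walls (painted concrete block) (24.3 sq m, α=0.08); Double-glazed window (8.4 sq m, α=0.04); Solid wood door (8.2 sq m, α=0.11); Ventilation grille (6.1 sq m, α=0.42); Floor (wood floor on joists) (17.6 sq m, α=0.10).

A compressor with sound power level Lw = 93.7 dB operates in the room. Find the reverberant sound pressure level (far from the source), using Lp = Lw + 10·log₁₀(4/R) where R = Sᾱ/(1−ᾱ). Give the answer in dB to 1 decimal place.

89.4 dB

Σ(Sᵢαᵢ) = 17.6×0.11 + 24.3×0.08 + 8.4×0.04 + 8.2×0.11 + 6.1×0.42 + 17.6×0.10 = 9.440; total area S = 82.2 sq m.
ᾱ = 0.1148, so room constant R = A/(1−ᾱ) = 10.664 sq m.
Lp = 93.7 + 10·log₁₀(4/10.664) = 93.7 + (-4.26) = 89.4 dB.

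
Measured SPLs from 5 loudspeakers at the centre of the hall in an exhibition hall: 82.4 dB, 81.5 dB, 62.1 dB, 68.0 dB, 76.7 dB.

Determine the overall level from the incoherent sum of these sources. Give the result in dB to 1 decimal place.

85.7 dB

Σ 10^(Lᵢ/10) = 3.697e+08.
Combined level = 10 log₁₀(3.697e+08) = 85.7 dB.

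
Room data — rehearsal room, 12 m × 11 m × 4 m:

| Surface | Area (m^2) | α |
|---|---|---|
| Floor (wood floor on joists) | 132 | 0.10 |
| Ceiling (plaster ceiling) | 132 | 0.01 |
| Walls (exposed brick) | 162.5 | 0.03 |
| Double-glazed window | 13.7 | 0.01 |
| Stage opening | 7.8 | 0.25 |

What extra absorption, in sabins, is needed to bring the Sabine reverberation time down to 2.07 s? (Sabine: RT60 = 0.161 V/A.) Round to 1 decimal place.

Equivalent absorption area: A₁ = 132*0.10 + 132*0.01 + 162.5*0.03 + 13.7*0.01 + 7.8*0.25 = 21.482 m^2.
Target A₂ = 0.161·528/2.07 = 41.067 sabins (V = 528 m³).
Additional absorption ΔA = 41.067 − 21.482 = 19.6 sabins.

19.6 sabins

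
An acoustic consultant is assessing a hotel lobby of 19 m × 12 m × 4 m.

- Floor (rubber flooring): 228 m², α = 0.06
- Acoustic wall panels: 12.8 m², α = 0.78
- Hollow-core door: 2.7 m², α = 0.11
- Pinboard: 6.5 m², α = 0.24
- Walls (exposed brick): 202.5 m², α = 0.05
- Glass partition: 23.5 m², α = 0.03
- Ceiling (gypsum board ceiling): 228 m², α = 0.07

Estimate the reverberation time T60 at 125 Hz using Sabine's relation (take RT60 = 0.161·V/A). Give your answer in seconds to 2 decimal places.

2.81 seconds

Equivalent absorption area: A = 228*0.06 + 12.8*0.78 + 2.7*0.11 + 6.5*0.24 + 202.5*0.05 + 23.5*0.03 + 228*0.07 = 52.311 m².
Room volume: 912 m³.
T = 0.161 V/A = 0.161·912/52.311 = 2.81 s.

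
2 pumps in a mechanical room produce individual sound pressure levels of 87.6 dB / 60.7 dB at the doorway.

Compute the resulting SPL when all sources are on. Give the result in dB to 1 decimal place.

87.6 dB

Sum in the linear (power) domain: Σ 10^(Lᵢ/10) = 10^(87.6/10) + 10^(60.7/10) = 5.766e+08.
Combined level = 10 log₁₀(5.766e+08) = 87.6 dB.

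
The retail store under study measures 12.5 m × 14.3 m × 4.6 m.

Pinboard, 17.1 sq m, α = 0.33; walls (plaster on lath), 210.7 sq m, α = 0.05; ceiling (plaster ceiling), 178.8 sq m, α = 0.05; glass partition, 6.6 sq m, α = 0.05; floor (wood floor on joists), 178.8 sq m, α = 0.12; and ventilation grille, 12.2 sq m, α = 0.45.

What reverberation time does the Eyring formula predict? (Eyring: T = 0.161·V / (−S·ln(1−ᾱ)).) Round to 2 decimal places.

2.42 seconds

S = Σ Sᵢ = 604.2 sq m.
Absorption A = 17.1×0.33 + 210.7×0.05 + 178.8×0.05 + 6.6×0.05 + 178.8×0.12 + 12.2×0.45 = 52.394 sabins.
ᾱ = 52.394 / 604.2 = 0.0867.
−S·ln(1−ᾱ) = −604.2 × ln(1 − 0.0867) = 54.795.
V = 12.5 × 14.3 × 4.6 = 822.25 m³.
RT60 = 0.161 × 822.25 / 54.795 = 2.42 s.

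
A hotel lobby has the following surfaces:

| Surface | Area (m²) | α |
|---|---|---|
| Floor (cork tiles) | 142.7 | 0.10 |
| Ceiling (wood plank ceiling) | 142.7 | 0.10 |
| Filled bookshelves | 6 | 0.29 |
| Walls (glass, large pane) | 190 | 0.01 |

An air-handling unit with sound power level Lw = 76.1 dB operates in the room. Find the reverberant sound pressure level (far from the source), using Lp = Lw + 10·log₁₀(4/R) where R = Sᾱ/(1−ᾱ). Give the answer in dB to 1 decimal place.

66.7 dB

Σ(Sᵢαᵢ) = 142.7×0.10 + 142.7×0.10 + 6×0.29 + 190×0.01 = 32.180; total area S = 481.4 m².
ᾱ = 32.180/481.4 = 0.0668; R = Sᾱ/(1−ᾱ) = 32.180/(1−0.0668) = 34.483 m².
Lp = 76.1 + 10·log₁₀(4/34.483) = 76.1 + (-9.36) = 66.7 dB.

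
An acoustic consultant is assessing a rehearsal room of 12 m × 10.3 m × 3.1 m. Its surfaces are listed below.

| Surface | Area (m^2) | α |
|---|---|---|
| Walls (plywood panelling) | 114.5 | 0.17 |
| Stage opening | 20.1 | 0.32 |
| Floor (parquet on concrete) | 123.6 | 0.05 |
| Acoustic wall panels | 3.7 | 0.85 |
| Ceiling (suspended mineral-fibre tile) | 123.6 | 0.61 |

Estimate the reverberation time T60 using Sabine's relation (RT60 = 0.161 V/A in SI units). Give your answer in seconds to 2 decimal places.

A = Σ Sᵢαᵢ = 114.5*0.17 + 20.1*0.32 + 123.6*0.05 + 3.7*0.85 + 123.6*0.61 = 110.618 sabins.
V = 12·10.3·3.1 = 383.16 m³.
Sabine: RT60 = 0.161 × 383.16 / 110.618 = 0.56 s.

0.56 seconds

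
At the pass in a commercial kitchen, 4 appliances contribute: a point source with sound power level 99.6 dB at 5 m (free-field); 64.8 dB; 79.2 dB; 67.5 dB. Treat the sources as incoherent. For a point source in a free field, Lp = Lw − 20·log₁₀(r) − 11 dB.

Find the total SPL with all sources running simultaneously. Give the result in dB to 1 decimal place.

80.8 dB

Source at 5 m: Lp = 99.6 − 20·log₁₀(5) − 11 = 74.6 dB.
Σ 10^(Lᵢ/10) = 1.207e+08.
Back to dB: 10·log₁₀ Σ = 80.8 dB.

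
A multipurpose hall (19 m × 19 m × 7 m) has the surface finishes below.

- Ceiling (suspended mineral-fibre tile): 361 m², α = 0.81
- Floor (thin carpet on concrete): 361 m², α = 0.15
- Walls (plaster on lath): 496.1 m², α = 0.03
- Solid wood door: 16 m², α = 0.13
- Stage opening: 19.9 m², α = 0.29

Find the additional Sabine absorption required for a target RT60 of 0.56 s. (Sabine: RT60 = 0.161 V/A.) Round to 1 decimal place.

357.2 sabins

Summing Sᵢαᵢ: 292.410 + 54.150 + 14.883 + 2.080 + 5.771 → A₁ = 369.294 sabins.
V = 2527 m³. Required absorption A₂ = 0.161 × 2527 / 0.56 = 726.513 sabins.
Shortfall: 726.513 − 369.294 = 357.2 sabins.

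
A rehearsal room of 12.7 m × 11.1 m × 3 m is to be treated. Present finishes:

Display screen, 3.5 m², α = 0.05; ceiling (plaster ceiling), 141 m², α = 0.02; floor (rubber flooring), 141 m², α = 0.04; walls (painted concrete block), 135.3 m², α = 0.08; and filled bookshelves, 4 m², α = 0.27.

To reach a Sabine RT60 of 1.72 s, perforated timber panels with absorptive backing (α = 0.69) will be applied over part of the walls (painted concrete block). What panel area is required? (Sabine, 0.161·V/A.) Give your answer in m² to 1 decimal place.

Total absorption A₁ = 3.5·0.05 + 141·0.02 + 141·0.04 + 135.3·0.08 + 4·0.27
  = 0.175 + 2.820 + 5.640 + 10.824 + 1.080 = 20.539 m² sabins.
Required A₂ = 0.161·422.91/1.72 = 39.586 sabins.
Absorption to add: 39.586 − 20.539 = 19.047 sabins.
Each m² of panel replacing the walls (painted concrete block) adds (0.69 − 0.08) = 0.61 sabins.
Area = ΔA/Δα = 19.047/0.61 = 31.2 m².

31.2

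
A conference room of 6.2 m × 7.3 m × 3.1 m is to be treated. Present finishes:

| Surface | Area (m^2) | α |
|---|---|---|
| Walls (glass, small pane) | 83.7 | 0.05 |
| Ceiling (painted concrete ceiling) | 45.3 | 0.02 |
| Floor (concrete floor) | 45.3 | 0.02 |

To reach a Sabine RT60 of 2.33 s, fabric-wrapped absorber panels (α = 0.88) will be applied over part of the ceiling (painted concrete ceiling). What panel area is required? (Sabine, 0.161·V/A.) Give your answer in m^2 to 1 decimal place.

4.3

Total absorption A₁ = 83.7*0.05 + 45.3*0.02 + 45.3*0.02
  = 4.185 + 0.906 + 0.906 = 5.997 m^2 sabins.
V = 140.306 m³. Target absorption A₂ = 0.161 × 140.306 / 2.33 = 9.695 sabins.
Absorption to add: 9.695 − 5.997 = 3.698 sabins.
Net gain per m^2: Δα = 0.88 − 0.02 = 0.86.
Panel area = 3.698 / 0.86 = 4.3 m^2.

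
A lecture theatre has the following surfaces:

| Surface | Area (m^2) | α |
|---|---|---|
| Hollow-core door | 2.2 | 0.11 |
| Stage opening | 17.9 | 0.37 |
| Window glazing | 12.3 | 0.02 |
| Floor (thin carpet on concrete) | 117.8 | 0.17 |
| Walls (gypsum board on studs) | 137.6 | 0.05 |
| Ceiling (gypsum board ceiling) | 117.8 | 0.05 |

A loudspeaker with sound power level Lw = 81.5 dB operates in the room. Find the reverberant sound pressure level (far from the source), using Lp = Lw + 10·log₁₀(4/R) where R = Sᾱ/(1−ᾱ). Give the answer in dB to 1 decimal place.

71.1 dB

Σ(Sᵢαᵢ) = 2.2·0.11 + 17.9·0.37 + 12.3·0.02 + 117.8·0.17 + 137.6·0.05 + 117.8·0.05 = 39.907; total area S = 405.6 m^2.
ᾱ = 0.0984, so room constant R = A/(1−ᾱ) = 44.262 m^2.
Lp = 81.5 + 10·log₁₀(4/44.262) = 81.5 + (-10.44) = 71.1 dB.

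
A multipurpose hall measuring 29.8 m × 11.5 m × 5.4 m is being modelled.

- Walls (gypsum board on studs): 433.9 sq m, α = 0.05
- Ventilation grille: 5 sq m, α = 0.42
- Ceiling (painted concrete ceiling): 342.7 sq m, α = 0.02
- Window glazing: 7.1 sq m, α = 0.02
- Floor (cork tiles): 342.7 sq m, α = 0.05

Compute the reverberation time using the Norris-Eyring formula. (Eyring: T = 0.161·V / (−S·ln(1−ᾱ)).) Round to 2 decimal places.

Total surface area S = 433.9 + 5 + 342.7 + 7.1 + 342.7 = 1131.4 sq m.
Absorption A = 433.9×0.05 + 5×0.42 + 342.7×0.02 + 7.1×0.02 + 342.7×0.05 = 47.926 sabins.
Mean coefficient ᾱ = A/S = 0.0424.
Eyring denominator: −S ln(1−ᾱ) = 49.018.
V = 29.8 × 11.5 × 5.4 = 1850.58 m³.
T = 0.161·V/[−S·ln(1−ᾱ)] = 0.161·1850.58/49.018 = 6.08 s.

6.08 s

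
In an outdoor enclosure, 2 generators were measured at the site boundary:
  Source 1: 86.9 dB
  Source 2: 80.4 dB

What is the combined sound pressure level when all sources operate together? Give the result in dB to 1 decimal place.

Sum in the linear (power) domain: Σ 10^(Lᵢ/10) = 10^(86.9/10) + 10^(80.4/10) = 5.994e+08.
Back to dB: 10·log₁₀ Σ = 87.8 dB.

87.8 dB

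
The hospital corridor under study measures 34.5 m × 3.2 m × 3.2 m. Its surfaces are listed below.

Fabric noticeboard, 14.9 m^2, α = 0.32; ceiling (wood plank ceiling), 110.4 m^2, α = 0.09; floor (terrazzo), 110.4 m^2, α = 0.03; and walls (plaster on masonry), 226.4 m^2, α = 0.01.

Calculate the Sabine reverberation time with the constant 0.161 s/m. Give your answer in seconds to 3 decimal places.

A = Σ Sᵢαᵢ = 14.9×0.32 + 110.4×0.09 + 110.4×0.03 + 226.4×0.01 = 20.280 sabins.
Room volume: 353.28 m³.
RT60 = 0.161 · V / A = 0.161 × 353.28 / 20.280 = 2.805 s.

2.805 seconds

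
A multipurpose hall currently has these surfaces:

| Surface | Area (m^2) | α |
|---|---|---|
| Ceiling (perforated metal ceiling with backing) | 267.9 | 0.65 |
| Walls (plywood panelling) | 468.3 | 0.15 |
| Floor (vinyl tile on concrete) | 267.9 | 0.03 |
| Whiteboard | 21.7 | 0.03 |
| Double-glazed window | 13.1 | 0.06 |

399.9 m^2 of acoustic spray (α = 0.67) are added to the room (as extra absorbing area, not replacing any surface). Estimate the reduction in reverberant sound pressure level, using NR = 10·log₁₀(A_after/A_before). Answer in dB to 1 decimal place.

A_before = Σ Sᵢαᵢ = 267.9·0.65 + 468.3·0.15 + 267.9·0.03 + 21.7·0.03 + 13.1·0.06 = 253.854 sabins.
Added absorption = 399.9 × 0.67 = 267.933 sabins.
New total A_after = 521.787 sabins.
NR = 10·log₁₀(521.787/253.854) = 3.1 dB.

3.1 dB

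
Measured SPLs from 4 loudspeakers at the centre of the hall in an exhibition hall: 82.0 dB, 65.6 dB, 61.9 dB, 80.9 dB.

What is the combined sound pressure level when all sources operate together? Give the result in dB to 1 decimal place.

84.6 dB

Sum in the linear (power) domain: Σ 10^(Lᵢ/10) = 10^(82.0/10) + 10^(65.6/10) + 10^(61.9/10) + 10^(80.9/10) = 2.867e+08.
Combined level = 10 log₁₀(2.867e+08) = 84.6 dB.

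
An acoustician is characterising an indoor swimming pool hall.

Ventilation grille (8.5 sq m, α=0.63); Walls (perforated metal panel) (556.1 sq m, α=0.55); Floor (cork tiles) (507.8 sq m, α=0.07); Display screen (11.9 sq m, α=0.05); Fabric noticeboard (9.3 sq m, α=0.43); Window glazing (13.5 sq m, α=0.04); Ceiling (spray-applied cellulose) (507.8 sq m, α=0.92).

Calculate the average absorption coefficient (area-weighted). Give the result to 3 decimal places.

Total surface area S = 1614.9 sq m.
A = 8.5×0.63 + 556.1×0.55 + 507.8×0.07 + 11.9×0.05 + 9.3×0.43 + 13.5×0.04 + 507.8×0.92 = 819.066 sabins.
ᾱ = 819.066 / 1614.9 = 0.507.

0.507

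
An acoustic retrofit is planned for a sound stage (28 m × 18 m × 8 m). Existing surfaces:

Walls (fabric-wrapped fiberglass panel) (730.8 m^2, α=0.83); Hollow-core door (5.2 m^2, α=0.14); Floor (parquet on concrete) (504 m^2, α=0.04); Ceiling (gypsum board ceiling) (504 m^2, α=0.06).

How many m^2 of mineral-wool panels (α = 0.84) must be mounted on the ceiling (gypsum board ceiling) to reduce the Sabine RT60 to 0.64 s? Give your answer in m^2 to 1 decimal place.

457.2

A₁ = Σ Sᵢαᵢ = 730.8·0.83 + 5.2·0.14 + 504·0.04 + 504·0.06 = 657.692 sabins.
Required A₂ = 0.161·4032/0.64 = 1014.300 sabins.
Absorption to add: 1014.300 − 657.692 = 356.608 sabins.
Net gain per m^2: Δα = 0.84 − 0.06 = 0.78.
Panel area = 356.608 / 0.78 = 457.2 m^2.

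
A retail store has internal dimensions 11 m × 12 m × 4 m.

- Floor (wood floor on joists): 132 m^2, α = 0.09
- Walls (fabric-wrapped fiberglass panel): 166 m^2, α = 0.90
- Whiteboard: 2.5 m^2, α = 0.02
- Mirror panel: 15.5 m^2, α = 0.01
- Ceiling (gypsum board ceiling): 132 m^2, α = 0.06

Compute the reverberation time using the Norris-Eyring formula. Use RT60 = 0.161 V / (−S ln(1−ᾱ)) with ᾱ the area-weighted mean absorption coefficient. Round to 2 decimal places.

Total surface area S = 132 + 166 + 2.5 + 15.5 + 132 = 448.0 m^2.
Absorption A = 132·0.09 + 166·0.90 + 2.5·0.02 + 15.5·0.01 + 132·0.06 = 169.405 sabins.
Mean coefficient ᾱ = A/S = 0.3781.
Eyring denominator: −S ln(1−ᾱ) = 212.789.
V = 11 × 12 × 4 = 528 m³.
T = 0.161·V/[−S·ln(1−ᾱ)] = 0.161·528/212.789 = 0.40 s.

0.40 s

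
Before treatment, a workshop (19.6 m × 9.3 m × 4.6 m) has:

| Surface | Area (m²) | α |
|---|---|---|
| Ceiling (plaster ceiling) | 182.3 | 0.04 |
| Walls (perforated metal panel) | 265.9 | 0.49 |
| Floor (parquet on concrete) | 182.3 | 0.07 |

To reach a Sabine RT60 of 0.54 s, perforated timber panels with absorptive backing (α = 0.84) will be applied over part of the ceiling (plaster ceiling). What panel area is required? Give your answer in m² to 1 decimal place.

124.6

Equivalent absorption area: A₁ = 182.3*0.04 + 265.9*0.49 + 182.3*0.07 = 150.344 m².
V = 838.488 m³. Target absorption A₂ = 0.161 × 838.488 / 0.54 = 249.994 sabins.
Absorption to add: 249.994 − 150.344 = 99.650 sabins.
Net gain per m²: Δα = 0.84 − 0.04 = 0.80.
Area = ΔA/Δα = 99.650/0.80 = 124.6 m².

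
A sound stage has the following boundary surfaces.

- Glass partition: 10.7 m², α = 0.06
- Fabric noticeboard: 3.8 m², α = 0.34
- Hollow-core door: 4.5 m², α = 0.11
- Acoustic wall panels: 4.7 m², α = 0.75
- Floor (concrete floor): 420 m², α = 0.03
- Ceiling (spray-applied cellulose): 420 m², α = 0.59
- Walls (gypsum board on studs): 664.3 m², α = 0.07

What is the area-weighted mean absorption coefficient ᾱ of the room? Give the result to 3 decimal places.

0.205

Total surface area S = 1528.0 m².
A = 10.7*0.06 + 3.8*0.34 + 4.5*0.11 + 4.7*0.75 + 420*0.03 + 420*0.59 + 664.3*0.07 = 312.855 sabins.
ᾱ = 312.855 / 1528.0 = 0.205.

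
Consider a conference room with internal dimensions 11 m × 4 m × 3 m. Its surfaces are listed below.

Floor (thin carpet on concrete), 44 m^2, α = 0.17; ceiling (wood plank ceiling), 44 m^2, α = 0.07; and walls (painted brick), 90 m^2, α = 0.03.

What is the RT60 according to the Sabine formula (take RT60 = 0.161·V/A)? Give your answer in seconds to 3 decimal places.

Total absorption A = 44*0.17 + 44*0.07 + 90*0.03
  = 7.480 + 3.080 + 2.700 = 13.260 m^2 sabins.
V = 11·4·3 = 132 m³.
Sabine: RT60 = 0.161 × 132 / 13.260 = 1.603 s.

1.603 seconds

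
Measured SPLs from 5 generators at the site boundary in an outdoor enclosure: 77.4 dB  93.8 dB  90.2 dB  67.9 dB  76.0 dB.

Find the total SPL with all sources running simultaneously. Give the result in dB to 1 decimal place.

Sum in the linear (power) domain: Σ 10^(Lᵢ/10) = 10^(77.4/10) + 10^(93.8/10) + 10^(90.2/10) + 10^(67.9/10) + 10^(76.0/10) = 3.547e+09.
Back to dB: 10·log₁₀ Σ = 95.5 dB.

95.5 dB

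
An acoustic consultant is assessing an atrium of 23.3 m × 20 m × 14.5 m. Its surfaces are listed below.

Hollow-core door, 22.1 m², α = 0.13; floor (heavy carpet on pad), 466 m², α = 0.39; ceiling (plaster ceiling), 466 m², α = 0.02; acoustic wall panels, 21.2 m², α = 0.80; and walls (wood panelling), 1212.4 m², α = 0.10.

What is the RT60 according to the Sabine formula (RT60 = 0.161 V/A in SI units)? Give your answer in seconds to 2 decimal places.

3.28 s

Summing Sᵢαᵢ: 2.873 + 181.740 + 9.320 + 16.960 + 121.240 → A = 332.133 sabins.
Volume V = 23.3 × 20 × 14.5 = 6757 m³.
T = 0.161 V/A = 0.161·6757/332.133 = 3.28 s.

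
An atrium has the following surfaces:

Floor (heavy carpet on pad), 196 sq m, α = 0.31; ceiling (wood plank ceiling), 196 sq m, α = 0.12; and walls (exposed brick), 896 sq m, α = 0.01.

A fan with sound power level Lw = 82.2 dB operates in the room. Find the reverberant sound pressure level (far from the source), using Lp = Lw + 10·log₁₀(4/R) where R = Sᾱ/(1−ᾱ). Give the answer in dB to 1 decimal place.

A = 93.240 sabins; S = 1288.0 sq m.
ᾱ = 93.240/1288.0 = 0.0724; R = Sᾱ/(1−ᾱ) = 93.240/(1−0.0724) = 100.517 sq m.
Lp = 82.2 + 10·log₁₀(4/100.517) = 82.2 + (-14.00) = 68.2 dB.

68.2 dB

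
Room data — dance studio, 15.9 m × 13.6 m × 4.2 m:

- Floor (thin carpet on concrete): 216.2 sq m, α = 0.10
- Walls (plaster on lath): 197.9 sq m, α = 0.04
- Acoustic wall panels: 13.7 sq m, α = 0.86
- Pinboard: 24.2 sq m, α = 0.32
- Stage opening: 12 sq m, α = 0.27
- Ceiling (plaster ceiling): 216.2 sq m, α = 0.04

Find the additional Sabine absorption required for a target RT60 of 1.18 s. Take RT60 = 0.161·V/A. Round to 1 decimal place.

Equivalent absorption area: A₁ = 216.2·0.10 + 197.9·0.04 + 13.7·0.86 + 24.2·0.32 + 12·0.27 + 216.2·0.04 = 60.950 sq m.
V = 908.208 m³. Required absorption A₂ = 0.161 × 908.208 / 1.18 = 123.917 sabins.
ΔA = A₂ − A₁ = 123.917 − 60.950 = 63.0 sabins.

63.0 sabins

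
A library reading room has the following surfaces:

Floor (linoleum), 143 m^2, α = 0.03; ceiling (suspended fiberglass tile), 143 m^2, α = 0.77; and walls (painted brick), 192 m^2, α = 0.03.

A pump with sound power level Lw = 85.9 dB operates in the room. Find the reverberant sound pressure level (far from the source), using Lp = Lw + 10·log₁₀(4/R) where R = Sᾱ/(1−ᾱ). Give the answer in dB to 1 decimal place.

Σ(Sᵢαᵢ) = 143·0.03 + 143·0.77 + 192·0.03 = 120.160; total area S = 478.0 m^2.
ᾱ = 0.2514, so room constant R = A/(1−ᾱ) = 160.513 m^2.
Lp = Lw + 10 log₁₀(4/R) = 85.9 -16.03 = 69.9 dB.

69.9 dB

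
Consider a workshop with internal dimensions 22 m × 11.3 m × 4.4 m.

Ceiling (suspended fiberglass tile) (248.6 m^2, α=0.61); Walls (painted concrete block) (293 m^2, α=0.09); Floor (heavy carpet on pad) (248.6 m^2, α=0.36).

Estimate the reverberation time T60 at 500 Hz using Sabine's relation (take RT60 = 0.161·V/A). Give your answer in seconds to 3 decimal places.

0.658 seconds

A = Σ Sᵢαᵢ = 248.6×0.61 + 293×0.09 + 248.6×0.36 = 267.512 sabins.
Room volume: 1093.84 m³.
T = 0.161 V/A = 0.161·1093.84/267.512 = 0.658 s.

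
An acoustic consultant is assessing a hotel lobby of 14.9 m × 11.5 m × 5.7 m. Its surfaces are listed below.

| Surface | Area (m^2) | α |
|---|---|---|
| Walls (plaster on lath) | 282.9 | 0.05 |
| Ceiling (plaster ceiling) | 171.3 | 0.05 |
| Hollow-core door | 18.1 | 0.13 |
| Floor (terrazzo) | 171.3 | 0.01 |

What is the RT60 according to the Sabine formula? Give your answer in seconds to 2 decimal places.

A = Σ Sᵢαᵢ = 282.9*0.05 + 171.3*0.05 + 18.1*0.13 + 171.3*0.01 = 26.776 sabins.
Volume V = 14.9 × 11.5 × 5.7 = 976.695 m³.
RT60 = 0.161 · V / A = 0.161 × 976.695 / 26.776 = 5.87 s.

5.87 sec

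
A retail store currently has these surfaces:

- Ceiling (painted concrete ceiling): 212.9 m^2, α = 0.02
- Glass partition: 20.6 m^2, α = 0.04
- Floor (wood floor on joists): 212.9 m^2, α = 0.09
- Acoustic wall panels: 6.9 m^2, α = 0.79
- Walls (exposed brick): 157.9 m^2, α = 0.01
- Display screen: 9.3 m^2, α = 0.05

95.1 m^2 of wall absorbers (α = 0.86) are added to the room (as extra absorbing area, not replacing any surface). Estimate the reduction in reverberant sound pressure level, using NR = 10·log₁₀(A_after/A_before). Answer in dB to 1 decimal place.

A_before = Σ Sᵢαᵢ = 212.9×0.02 + 20.6×0.04 + 212.9×0.09 + 6.9×0.79 + 157.9×0.01 + 9.3×0.05 = 31.738 sabins.
Treatment contributes 95.1·0.86 = 81.786 sabins.
New total A_after = 113.524 sabins.
NR = 10·log₁₀(113.524/31.738) = 5.5 dB.

5.5 dB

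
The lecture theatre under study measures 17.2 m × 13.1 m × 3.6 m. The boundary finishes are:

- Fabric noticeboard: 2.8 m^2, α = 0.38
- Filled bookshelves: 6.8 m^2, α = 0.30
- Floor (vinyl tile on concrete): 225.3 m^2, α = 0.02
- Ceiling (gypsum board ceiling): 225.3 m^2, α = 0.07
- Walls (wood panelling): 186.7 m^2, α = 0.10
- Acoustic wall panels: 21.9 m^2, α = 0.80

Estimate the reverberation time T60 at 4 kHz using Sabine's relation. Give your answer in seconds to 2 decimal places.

A = Σ Sᵢαᵢ = 2.8·0.38 + 6.8·0.30 + 225.3·0.02 + 225.3·0.07 + 186.7·0.10 + 21.9·0.80 = 59.571 sabins.
Volume V = 17.2 × 13.1 × 3.6 = 811.152 m³.
RT60 = 0.161 · V / A = 0.161 × 811.152 / 59.571 = 2.19 s.

2.19 s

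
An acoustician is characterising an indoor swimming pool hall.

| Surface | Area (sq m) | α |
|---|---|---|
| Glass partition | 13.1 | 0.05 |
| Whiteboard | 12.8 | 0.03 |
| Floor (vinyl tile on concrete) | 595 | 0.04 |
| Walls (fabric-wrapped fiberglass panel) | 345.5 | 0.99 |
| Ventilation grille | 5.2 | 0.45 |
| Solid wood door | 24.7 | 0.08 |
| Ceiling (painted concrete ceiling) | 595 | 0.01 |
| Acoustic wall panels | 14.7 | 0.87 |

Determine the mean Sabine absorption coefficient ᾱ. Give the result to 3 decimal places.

Total surface area S = 1606.0 sq m.
Σ(Sᵢαᵢ) = 13.1×0.05 + 12.8×0.03 + 595×0.04 + 345.5×0.99 + 5.2×0.45 + 24.7×0.08 + 595×0.01 + 14.7×0.87 = 389.939.
ᾱ = 389.939 / 1606.0 = 0.243.

0.243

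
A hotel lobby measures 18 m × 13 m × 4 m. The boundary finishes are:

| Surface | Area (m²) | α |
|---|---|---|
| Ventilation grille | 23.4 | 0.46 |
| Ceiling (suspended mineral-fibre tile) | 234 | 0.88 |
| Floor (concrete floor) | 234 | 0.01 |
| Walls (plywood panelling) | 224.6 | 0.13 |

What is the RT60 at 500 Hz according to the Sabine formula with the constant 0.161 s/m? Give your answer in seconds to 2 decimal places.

0.61 sec

Equivalent absorption area: A = 23.4×0.46 + 234×0.88 + 234×0.01 + 224.6×0.13 = 248.222 m².
Volume V = 18 × 13 × 4 = 936 m³.
T = 0.161 V/A = 0.161·936/248.222 = 0.61 s.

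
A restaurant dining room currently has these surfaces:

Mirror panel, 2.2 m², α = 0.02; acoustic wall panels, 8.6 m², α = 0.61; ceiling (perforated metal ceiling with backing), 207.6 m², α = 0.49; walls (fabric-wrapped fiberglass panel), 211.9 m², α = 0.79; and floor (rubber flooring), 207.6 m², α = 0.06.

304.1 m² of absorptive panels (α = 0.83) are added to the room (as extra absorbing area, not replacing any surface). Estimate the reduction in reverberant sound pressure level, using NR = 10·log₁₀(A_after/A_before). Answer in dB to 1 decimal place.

Total absorption A_before = 2.2×0.02 + 8.6×0.61 + 207.6×0.49 + 211.9×0.79 + 207.6×0.06
  = 0.044 + 5.246 + 101.724 + 167.401 + 12.456 = 286.871 m² sabins.
Treatment contributes 304.1·0.83 = 252.403 sabins.
A_after = 286.871 + 252.403 = 539.274 sabins.
NR = 10·log₁₀(539.274/286.871) = 2.7 dB.

2.7 dB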